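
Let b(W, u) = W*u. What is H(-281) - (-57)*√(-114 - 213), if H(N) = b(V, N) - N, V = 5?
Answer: -1124 + 57*I*√327 ≈ -1124.0 + 1030.7*I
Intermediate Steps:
H(N) = 4*N (H(N) = 5*N - N = 4*N)
H(-281) - (-57)*√(-114 - 213) = 4*(-281) - (-57)*√(-114 - 213) = -1124 - (-57)*√(-327) = -1124 - (-57)*I*√327 = -1124 + 57*I*√327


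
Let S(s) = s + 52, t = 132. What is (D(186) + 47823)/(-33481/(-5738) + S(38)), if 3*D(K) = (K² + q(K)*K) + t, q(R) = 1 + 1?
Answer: 341542974/549901 ≈ 621.10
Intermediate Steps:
q(R) = 2
S(s) = 52 + s
D(K) = 44 + K²/3 + 2*K/3 (D(K) = ((K² + 2*K) + 132)/3 = (132 + K² + 2*K)/3 = 44 + K²/3 + 2*K/3)
(D(186) + 47823)/(-33481/(-5738) + S(38)) = ((44 + (⅓)*186² + (⅔)*186) + 47823)/(-33481/(-5738) + (52 + 38)) = ((44 + (⅓)*34596 + 124) + 47823)/(-33481*(-1/5738) + 90) = ((44 + 11532 + 124) + 47823)/(33481/5738 + 90) = (11700 + 47823)/(549901/5738) = 59523*(5738/549901) = 341542974/549901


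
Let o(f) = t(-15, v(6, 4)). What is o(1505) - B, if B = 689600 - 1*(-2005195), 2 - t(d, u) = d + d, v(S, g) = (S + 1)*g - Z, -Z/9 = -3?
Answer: -2694763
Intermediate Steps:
Z = 27 (Z = -9*(-3) = 27)
v(S, g) = -27 + g*(1 + S) (v(S, g) = (S + 1)*g - 1*27 = (1 + S)*g - 27 = g*(1 + S) - 27 = -27 + g*(1 + S))
t(d, u) = 2 - 2*d (t(d, u) = 2 - (d + d) = 2 - 2*d)
o(f) = 32 (o(f) = 2 - 2*(-15) = 2 + 30 = 32)
B = 2694795 (B = 689600 + 2005195 = 2694795)
o(1505) - B = 32 - 1*2694795 = 32 - 2694795 = -2694763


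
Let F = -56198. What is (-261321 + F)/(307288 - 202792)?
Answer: -317519/104496 ≈ -3.0386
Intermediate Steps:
(-261321 + F)/(307288 - 202792) = (-261321 - 56198)/(307288 - 202792) = -317519/104496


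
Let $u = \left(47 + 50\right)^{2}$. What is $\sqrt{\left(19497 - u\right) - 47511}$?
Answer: $i \sqrt{37423} \approx 193.45 i$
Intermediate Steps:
$u = 9409$ ($u = 97^{2} = 9409$)
$\sqrt{\left(19497 - u\right) - 47511} = \sqrt{\left(19497 - 9409\right) - 47511} = \sqrt{10088 - 47511} = \sqrt{-37423} = i \sqrt{37423}$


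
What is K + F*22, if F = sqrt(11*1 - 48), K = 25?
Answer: 25 + 22*I*sqrt(37) ≈ 25.0 + 133.82*I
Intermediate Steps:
F = I*sqrt(37) (F = sqrt(11 - 48) = sqrt(-37) = I*sqrt(37) ≈ 6.0828*I)
K + F*22 = 25 + (I*sqrt(37))*22 = 25 + 22*I*sqrt(37)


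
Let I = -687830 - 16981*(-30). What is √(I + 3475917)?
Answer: √3297517 ≈ 1815.9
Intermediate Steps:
I = -178400 (I = -687830 + 509430 = -178400)
√(I + 3475917) = √(-178400 + 3475917) = √3297517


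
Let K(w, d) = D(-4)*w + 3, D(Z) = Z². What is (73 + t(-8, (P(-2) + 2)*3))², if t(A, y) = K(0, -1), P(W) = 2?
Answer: 5776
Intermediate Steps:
K(w, d) = 3 + 16*w (K(w, d) = (-4)²*w + 3 = 16*w + 3 = 3 + 16*w)
t(A, y) = 3 (t(A, y) = 3 + 16*0 = 3 + 0 = 3)
(73 + t(-8, (P(-2) + 2)*3))² = (73 + 3)² = 76² = 5776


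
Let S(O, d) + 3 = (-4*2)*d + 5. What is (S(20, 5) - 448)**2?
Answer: 236196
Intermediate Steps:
S(O, d) = 2 - 8*d (S(O, d) = -3 + ((-4*2)*d + 5) = -3 + (-8*d + 5) = -3 + (5 - 8*d) = 2 - 8*d)
(S(20, 5) - 448)**2 = ((2 - 8*5) - 448)**2 = ((2 - 40) - 448)**2 = (-38 - 448)**2 = (-486)**2 = 236196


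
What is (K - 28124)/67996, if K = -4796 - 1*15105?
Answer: -48025/67996 ≈ -0.70629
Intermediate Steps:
K = -19901 (K = -4796 - 15105 = -19901)
(K - 28124)/67996 = (-19901 - 28124)/67996 = -48025*1/67996 = -48025/67996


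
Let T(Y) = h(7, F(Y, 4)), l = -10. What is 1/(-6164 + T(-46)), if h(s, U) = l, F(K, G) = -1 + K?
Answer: -1/6174 ≈ -0.00016197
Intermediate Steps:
h(s, U) = -10
T(Y) = -10
1/(-6164 + T(-46)) = 1/(-6164 - 10) = 1/(-6174) = -1/6174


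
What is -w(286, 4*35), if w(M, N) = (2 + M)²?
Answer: -82944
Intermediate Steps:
-w(286, 4*35) = -(2 + 286)² = -1*288² = -1*82944 = -82944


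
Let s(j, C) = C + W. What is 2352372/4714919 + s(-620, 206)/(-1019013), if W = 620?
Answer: 217563920522/436778523177 ≈ 0.49811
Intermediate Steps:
s(j, C) = 620 + C (s(j, C) = C + 620 = 620 + C)
2352372/4714919 + s(-620, 206)/(-1019013) = 2352372/4714919 + (620 + 206)/(-1019013) = 2352372*(1/4714919) + 826*(-1/1019013) = 213852/428629 - 826/1019013 = 217563920522/436778523177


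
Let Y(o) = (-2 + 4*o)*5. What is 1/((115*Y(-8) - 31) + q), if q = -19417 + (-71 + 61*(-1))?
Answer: -1/39130 ≈ -2.5556e-5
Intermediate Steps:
Y(o) = -10 + 20*o
q = -19549 (q = -19417 + (-71 - 61) = -19417 - 132 = -19549)
1/((115*Y(-8) - 31) + q) = 1/((115*(-10 + 20*(-8)) - 31) - 19549) = 1/((115*(-10 - 160) - 31) - 19549) = 1/((115*(-170) - 31) - 19549) = 1/((-19550 - 31) - 19549) = 1/(-19581 - 19549) = 1/(-39130) = -1/39130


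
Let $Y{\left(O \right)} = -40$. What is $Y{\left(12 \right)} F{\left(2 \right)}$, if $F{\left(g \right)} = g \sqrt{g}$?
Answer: $- 80 \sqrt{2} \approx -113.14$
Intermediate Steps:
$F{\left(g \right)} = g^{\frac{3}{2}}$
$Y{\left(12 \right)} F{\left(2 \right)} = - 40 \cdot 2^{\frac{3}{2}} = - 40 \cdot 2 \sqrt{2} = - 80 \sqrt{2}$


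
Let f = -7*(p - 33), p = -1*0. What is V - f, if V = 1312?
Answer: 1081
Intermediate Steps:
p = 0
f = 231 (f = -7*(0 - 33) = -7*(-33) = 231)
V - f = 1312 - 1*231 = 1312 - 231 = 1081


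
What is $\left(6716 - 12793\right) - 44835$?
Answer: $-50912$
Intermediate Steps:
$\left(6716 - 12793\right) - 44835 = -6077 - 44835 = -50912$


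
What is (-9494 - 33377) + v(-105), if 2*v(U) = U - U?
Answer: -42871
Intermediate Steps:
v(U) = 0 (v(U) = (U - U)/2 = (½)*0 = 0)
(-9494 - 33377) + v(-105) = (-9494 - 33377) + 0 = -42871 + 0 = -42871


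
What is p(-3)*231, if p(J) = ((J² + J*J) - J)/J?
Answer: -1617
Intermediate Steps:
p(J) = (-J + 2*J²)/J (p(J) = ((J² + J²) - J)/J = (2*J² - J)/J = (-J + 2*J²)/J)
p(-3)*231 = (-1 + 2*(-3))*231 = (-1 - 6)*231 = -7*231 = -1617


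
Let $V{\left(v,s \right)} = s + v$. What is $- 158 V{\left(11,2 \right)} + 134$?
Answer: $-1920$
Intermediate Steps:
$- 158 V{\left(11,2 \right)} + 134 = - 158 \left(2 + 11\right) + 134 = \left(-158\right) 13 + 134 = -2054 + 134 = -1920$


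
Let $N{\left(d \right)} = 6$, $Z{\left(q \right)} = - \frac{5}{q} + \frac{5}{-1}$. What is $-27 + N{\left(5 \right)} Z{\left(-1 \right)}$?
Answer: $-27$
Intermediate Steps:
$Z{\left(q \right)} = -5 - \frac{5}{q}$ ($Z{\left(q \right)} = - \frac{5}{q} + 5 \left(-1\right) = - \frac{5}{q} - 5 = -5 - \frac{5}{q}$)
$-27 + N{\left(5 \right)} Z{\left(-1 \right)} = -27 + 6 \left(-5 - \frac{5}{-1}\right) = -27 + 6 \left(-5 - -5\right) = -27 + 6 \left(-5 + 5\right) = -27 + 6 \cdot 0 = -27 + 0 = -27$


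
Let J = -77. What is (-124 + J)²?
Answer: 40401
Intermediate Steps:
(-124 + J)² = (-124 - 77)² = (-201)² = 40401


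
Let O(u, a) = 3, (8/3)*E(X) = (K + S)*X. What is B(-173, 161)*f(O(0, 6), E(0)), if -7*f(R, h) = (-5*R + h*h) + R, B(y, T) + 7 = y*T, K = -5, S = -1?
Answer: -47760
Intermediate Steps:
E(X) = -9*X/4 (E(X) = 3*((-5 - 1)*X)/8 = 3*(-6*X)/8 = -9*X/4)
B(y, T) = -7 + T*y (B(y, T) = -7 + y*T = -7 + T*y)
f(R, h) = -h²/7 + 4*R/7 (f(R, h) = -((-5*R + h*h) + R)/7 = -((-5*R + h²) + R)/7 = -((h² - 5*R) + R)/7 = -(h² - 4*R)/7 = -h²/7 + 4*R/7)
B(-173, 161)*f(O(0, 6), E(0)) = (-7 + 161*(-173))*(-(-9/4*0)²/7 + (4/7)*3) = (-7 - 27853)*(-⅐*0² + 12/7) = -27860*(-⅐*0 + 12/7) = -27860*(0 + 12/7) = -27860*12/7 = -47760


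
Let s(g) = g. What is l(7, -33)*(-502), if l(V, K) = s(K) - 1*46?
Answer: 39658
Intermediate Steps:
l(V, K) = -46 + K (l(V, K) = K - 1*46 = K - 46 = -46 + K)
l(7, -33)*(-502) = (-46 - 33)*(-502) = -79*(-502) = 39658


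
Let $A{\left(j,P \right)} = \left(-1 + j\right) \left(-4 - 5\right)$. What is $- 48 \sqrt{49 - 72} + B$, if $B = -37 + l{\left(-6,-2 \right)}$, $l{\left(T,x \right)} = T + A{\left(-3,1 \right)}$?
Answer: $-7 - 48 i \sqrt{23} \approx -7.0 - 230.2 i$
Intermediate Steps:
$A{\left(j,P \right)} = 9 - 9 j$ ($A{\left(j,P \right)} = \left(-1 + j\right) \left(-9\right) = 9 - 9 j$)
$l{\left(T,x \right)} = 36 + T$ ($l{\left(T,x \right)} = T + \left(9 - -27\right) = T + \left(9 + 27\right) = T + 36 = 36 + T$)
$B = -7$ ($B = -37 + \left(36 - 6\right) = -37 + 30 = -7$)
$- 48 \sqrt{49 - 72} + B = - 48 \sqrt{49 - 72} - 7 = - 48 \sqrt{-23} - 7 = - 48 i \sqrt{23} - 7 = -7 - 48 i \sqrt{23}$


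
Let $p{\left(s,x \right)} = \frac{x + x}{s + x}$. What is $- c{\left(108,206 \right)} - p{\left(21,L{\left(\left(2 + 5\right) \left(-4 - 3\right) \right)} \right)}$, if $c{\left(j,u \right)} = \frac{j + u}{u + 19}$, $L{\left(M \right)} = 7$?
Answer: $- \frac{853}{450} \approx -1.8956$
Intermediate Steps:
$p{\left(s,x \right)} = \frac{2 x}{s + x}$
$c{\left(j,u \right)} = \frac{j + u}{19 + u}$
$- c{\left(108,206 \right)} - p{\left(21,L{\left(\left(2 + 5\right) \left(-4 - 3\right) \right)} \right)} = - \frac{108 + 206}{19 + 206} - 2 \cdot 7 \frac{1}{21 + 7} = - \frac{314}{225} - 2 \cdot 7 \cdot \frac{1}{28} = \left(-1\right) \frac{314}{225} - \frac{1}{2} = - \frac{314}{225} - \frac{1}{2} = - \frac{853}{450}$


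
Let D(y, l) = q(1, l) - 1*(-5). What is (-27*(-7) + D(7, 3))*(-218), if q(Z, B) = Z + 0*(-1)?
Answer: -42510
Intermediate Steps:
q(Z, B) = Z (q(Z, B) = Z + 0 = Z)
D(y, l) = 6 (D(y, l) = 1 - 1*(-5) = 1 + 5 = 6)
(-27*(-7) + D(7, 3))*(-218) = (-27*(-7) + 6)*(-218) = (189 + 6)*(-218) = 195*(-218) = -42510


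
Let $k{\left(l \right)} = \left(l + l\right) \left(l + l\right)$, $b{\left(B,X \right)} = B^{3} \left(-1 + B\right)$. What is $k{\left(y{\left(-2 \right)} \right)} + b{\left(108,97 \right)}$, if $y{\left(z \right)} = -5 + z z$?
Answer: $134789188$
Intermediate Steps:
$y{\left(z \right)} = -5 + z^{2}$
$k{\left(l \right)} = 4 l^{2}$ ($k{\left(l \right)} = 2 l 2 l = 4 l^{2}$)
$k{\left(y{\left(-2 \right)} \right)} + b{\left(108,97 \right)} = 4 \left(-5 + \left(-2\right)^{2}\right)^{2} + 108^{3} \left(-1 + 108\right) = 4 \left(-5 + 4\right)^{2} + 1259712 \cdot 107 = 4 \left(-1\right)^{2} + 134789184 = 4 \cdot 1 + 134789184 = 4 + 134789184 = 134789188$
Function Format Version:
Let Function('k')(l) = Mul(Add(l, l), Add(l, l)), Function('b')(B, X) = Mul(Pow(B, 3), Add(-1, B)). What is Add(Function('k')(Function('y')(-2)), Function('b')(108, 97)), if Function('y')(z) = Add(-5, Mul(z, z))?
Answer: 134789188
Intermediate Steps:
Function('y')(z) = Add(-5, Pow(z, 2))
Function('k')(l) = Mul(4, Pow(l, 2)) (Function('k')(l) = Mul(Mul(2, l), Mul(2, l)) = Mul(4, Pow(l, 2)))
Add(Function('k')(Function('y')(-2)), Function('b')(108, 97)) = Add(Mul(4, Pow(Add(-5, Pow(-2, 2)), 2)), Mul(Pow(108, 3), Add(-1, 108))) = Add(Mul(4, Pow(Add(-5, 4), 2)), Mul(1259712, 107)) = Add(Mul(4, Pow(-1, 2)), 134789184) = Add(Mul(4, 1), 134789184) = Add(4, 134789184) = 134789188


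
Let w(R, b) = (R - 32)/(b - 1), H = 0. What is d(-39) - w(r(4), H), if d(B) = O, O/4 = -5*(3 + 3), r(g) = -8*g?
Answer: -184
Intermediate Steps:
w(R, b) = (-32 + R)/(-1 + b)
O = -120 (O = 4*(-5*(3 + 3)) = 4*(-5*6) = 4*(-30) = -120)
d(B) = -120
d(-39) - w(r(4), H) = -120 - (-32 - 8*4)/(-1 + 0) = -120 - (-32 - 32)/(-1) = -120 - (-1)*(-64) = -120 - 1*64 = -120 - 64 = -184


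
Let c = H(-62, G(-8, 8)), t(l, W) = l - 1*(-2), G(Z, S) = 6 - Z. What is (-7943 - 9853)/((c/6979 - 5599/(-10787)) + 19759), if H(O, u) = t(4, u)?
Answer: -31898259274/35417750575 ≈ -0.90063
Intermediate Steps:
t(l, W) = 2 + l (t(l, W) = l + 2 = 2 + l)
H(O, u) = 6 (H(O, u) = 2 + 4 = 6)
c = 6
(-7943 - 9853)/((c/6979 - 5599/(-10787)) + 19759) = (-7943 - 9853)/((6/6979 - 5599/(-10787)) + 19759) = -17796/((6*(1/6979) - 5599*(-1/10787)) + 19759) = -17796/((6/6979 + 5599/10787) + 19759) = -17796/(5591449/10754639 + 19759) = -17796/212506503450/10754639 = -17796*10754639/212506503450 = -31898259274/35417750575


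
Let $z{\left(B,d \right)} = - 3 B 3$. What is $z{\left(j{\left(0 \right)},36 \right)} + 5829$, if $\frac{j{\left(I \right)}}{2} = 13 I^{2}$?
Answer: $5829$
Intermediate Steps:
$j{\left(I \right)} = 26 I^{2}$ ($j{\left(I \right)} = 2 \cdot 13 I^{2} = 26 I^{2}$)
$z{\left(B,d \right)} = - 9 B$
$z{\left(j{\left(0 \right)},36 \right)} + 5829 = - 9 \cdot 26 \cdot 0^{2} + 5829 = - 9 \cdot 26 \cdot 0 + 5829 = \left(-9\right) 0 + 5829 = 0 + 5829 = 5829$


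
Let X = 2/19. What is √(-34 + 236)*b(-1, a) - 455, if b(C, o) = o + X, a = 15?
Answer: -455 + 287*√202/19 ≈ -240.31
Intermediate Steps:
X = 2/19 (X = 2*(1/19) = 2/19 ≈ 0.10526)
b(C, o) = 2/19 + o (b(C, o) = o + 2/19 = 2/19 + o)
√(-34 + 236)*b(-1, a) - 455 = √(-34 + 236)*(2/19 + 15) - 455 = √202*(287/19) - 455 = 287*√202/19 - 455 = -455 + 287*√202/19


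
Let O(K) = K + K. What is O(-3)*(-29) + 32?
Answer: 206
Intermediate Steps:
O(K) = 2*K
O(-3)*(-29) + 32 = (2*(-3))*(-29) + 32 = -6*(-29) + 32 = 174 + 32 = 206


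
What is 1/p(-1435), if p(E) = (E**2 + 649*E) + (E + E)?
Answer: 1/1125040 ≈ 8.8886e-7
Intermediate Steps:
p(E) = E**2 + 651*E (p(E) = (E**2 + 649*E) + 2*E = E**2 + 651*E)
1/p(-1435) = 1/(-1435*(651 - 1435)) = 1/(-1435*(-784)) = 1/1125040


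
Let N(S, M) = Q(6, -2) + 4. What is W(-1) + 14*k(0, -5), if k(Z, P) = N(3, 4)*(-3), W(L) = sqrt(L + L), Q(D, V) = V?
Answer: -84 + I*sqrt(2) ≈ -84.0 + 1.4142*I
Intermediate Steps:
N(S, M) = 2 (N(S, M) = -2 + 4 = 2)
W(L) = sqrt(2)*sqrt(L) (W(L) = sqrt(2*L) = sqrt(2)*sqrt(L))
k(Z, P) = -6 (k(Z, P) = 2*(-3) = -6)
W(-1) + 14*k(0, -5) = sqrt(2)*sqrt(-1) + 14*(-6) = sqrt(2)*I - 84 = I*sqrt(2) - 84 = -84 + I*sqrt(2)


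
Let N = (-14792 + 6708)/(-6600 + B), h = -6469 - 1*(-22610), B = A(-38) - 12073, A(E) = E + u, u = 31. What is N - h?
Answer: -75376449/4670 ≈ -16141.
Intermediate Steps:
A(E) = 31 + E (A(E) = E + 31 = 31 + E)
B = -12080 (B = (31 - 38) - 12073 = -7 - 12073 = -12080)
h = 16141 (h = -6469 + 22610 = 16141)
N = 2021/4670 (N = (-14792 + 6708)/(-6600 - 12080) = -8084/(-18680) = -8084*(-1/18680) = 2021/4670 ≈ 0.43276)
N - h = 2021/4670 - 1*16141 = 2021/4670 - 16141 = -75376449/4670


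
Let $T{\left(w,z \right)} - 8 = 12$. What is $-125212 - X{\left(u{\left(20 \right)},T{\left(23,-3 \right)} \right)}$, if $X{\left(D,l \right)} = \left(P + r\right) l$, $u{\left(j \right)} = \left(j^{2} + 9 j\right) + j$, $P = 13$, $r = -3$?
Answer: $-125412$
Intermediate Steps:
$T{\left(w,z \right)} = 20$ ($T{\left(w,z \right)} = 8 + 12 = 20$)
$u{\left(j \right)} = j^{2} + 10 j$
$X{\left(D,l \right)} = 10 l$ ($X{\left(D,l \right)} = \left(13 - 3\right) l = 10 l$)
$-125212 - X{\left(u{\left(20 \right)},T{\left(23,-3 \right)} \right)} = -125212 - 10 \cdot 20 = -125212 - 200 = -125412$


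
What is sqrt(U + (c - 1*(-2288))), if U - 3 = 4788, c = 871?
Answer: 5*sqrt(318) ≈ 89.163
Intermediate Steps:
U = 4791 (U = 3 + 4788 = 4791)
sqrt(U + (c - 1*(-2288))) = sqrt(4791 + (871 - 1*(-2288))) = sqrt(4791 + (871 + 2288)) = sqrt(4791 + 3159) = sqrt(7950) = 5*sqrt(318)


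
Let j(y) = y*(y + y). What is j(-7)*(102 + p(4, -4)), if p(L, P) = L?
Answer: 10388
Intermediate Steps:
j(y) = 2*y**2 (j(y) = y*(2*y) = 2*y**2)
j(-7)*(102 + p(4, -4)) = (2*(-7)**2)*(102 + 4) = (2*49)*106 = 98*106 = 10388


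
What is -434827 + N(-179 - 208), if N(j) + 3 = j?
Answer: -435217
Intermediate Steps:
N(j) = -3 + j
-434827 + N(-179 - 208) = -434827 + (-3 + (-179 - 208)) = -434827 + (-3 - 387) = -434827 - 390 = -435217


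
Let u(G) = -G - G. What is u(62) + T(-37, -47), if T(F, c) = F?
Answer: -161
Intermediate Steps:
u(G) = -2*G
u(62) + T(-37, -47) = -2*62 - 37 = -124 - 37 = -161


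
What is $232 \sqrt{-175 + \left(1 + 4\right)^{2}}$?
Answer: $1160 i \sqrt{6} \approx 2841.4 i$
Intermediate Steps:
$232 \sqrt{-175 + \left(1 + 4\right)^{2}} = 232 \sqrt{-175 + 5^{2}} = 232 \sqrt{-175 + 25} = 232 \sqrt{-150} = 232 \cdot 5 i \sqrt{6} = 1160 i \sqrt{6}$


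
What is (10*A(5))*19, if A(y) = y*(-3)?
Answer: -2850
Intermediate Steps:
A(y) = -3*y
(10*A(5))*19 = (10*(-3*5))*19 = (10*(-15))*19 = -150*19 = -2850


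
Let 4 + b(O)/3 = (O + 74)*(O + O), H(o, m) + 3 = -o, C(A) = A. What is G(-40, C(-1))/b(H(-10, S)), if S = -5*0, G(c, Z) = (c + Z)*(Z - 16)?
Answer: 697/3390 ≈ 0.20560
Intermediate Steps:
G(c, Z) = (-16 + Z)*(Z + c) (G(c, Z) = (Z + c)*(-16 + Z) = (-16 + Z)*(Z + c))
S = 0
H(o, m) = -3 - o
b(O) = -12 + 6*O*(74 + O) (b(O) = -12 + 3*((O + 74)*(O + O)) = -12 + 3*((74 + O)*(2*O)) = -12 + 3*(2*O*(74 + O)) = -12 + 6*O*(74 + O))
G(-40, C(-1))/b(H(-10, S)) = ((-1)**2 - 16*(-1) - 16*(-40) - 1*(-40))/(-12 + 6*(-3 - 1*(-10))**2 + 444*(-3 - 1*(-10))) = (1 + 16 + 640 + 40)/(-12 + 6*(-3 + 10)**2 + 444*(-3 + 10)) = 697/(-12 + 6*7**2 + 444*7) = 697/(-12 + 6*49 + 3108) = 697/(-12 + 294 + 3108) = 697/3390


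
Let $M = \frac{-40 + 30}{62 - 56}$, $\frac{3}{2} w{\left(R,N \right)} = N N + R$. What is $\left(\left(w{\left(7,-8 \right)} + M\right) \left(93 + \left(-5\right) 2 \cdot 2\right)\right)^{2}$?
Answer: $\frac{100020001}{9} \approx 1.1113 \cdot 10^{7}$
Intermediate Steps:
$w{\left(R,N \right)} = \frac{2 R}{3} + \frac{2 N^{2}}{3}$ ($w{\left(R,N \right)} = \frac{2 \left(N N + R\right)}{3} = \frac{2 \left(N^{2} + R\right)}{3} = \frac{2 \left(R + N^{2}\right)}{3} = \frac{2 R}{3} + \frac{2 N^{2}}{3}$)
$M = - \frac{5}{3}$ ($M = - \frac{10}{6} = \left(-10\right) \frac{1}{6} = - \frac{5}{3} \approx -1.6667$)
$\left(\left(w{\left(7,-8 \right)} + M\right) \left(93 + \left(-5\right) 2 \cdot 2\right)\right)^{2} = \left(\left(\left(\frac{2}{3} \cdot 7 + \frac{2 \left(-8\right)^{2}}{3}\right) - \frac{5}{3}\right) \left(93 + \left(-5\right) 2 \cdot 2\right)\right)^{2} = \left(\left(\left(\frac{14}{3} + \frac{2}{3} \cdot 64\right) - \frac{5}{3}\right) \left(93 - 20\right)\right)^{2} = \left(\left(\left(\frac{14}{3} + \frac{128}{3}\right) - \frac{5}{3}\right) \left(93 - 20\right)\right)^{2} = \left(\left(\frac{142}{3} - \frac{5}{3}\right) 73\right)^{2} = \left(\frac{137}{3} \cdot 73\right)^{2} = \left(\frac{10001}{3}\right)^{2} = \frac{100020001}{9}$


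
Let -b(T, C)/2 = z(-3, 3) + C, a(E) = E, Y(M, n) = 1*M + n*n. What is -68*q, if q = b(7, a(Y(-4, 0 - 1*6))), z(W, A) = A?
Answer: 4760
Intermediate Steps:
Y(M, n) = M + n**2
b(T, C) = -6 - 2*C (b(T, C) = -2*(3 + C) = -6 - 2*C)
q = -70 (q = -6 - 2*(-4 + (0 - 1*6)**2) = -6 - 2*(-4 + (0 - 6)**2) = -6 - 2*(-4 + (-6)**2) = -6 - 2*(-4 + 36) = -6 - 2*32 = -6 - 64 = -70)
-68*q = -68*(-70) = 4760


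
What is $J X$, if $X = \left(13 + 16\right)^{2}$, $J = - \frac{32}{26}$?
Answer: $- \frac{13456}{13} \approx -1035.1$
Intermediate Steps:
$J = - \frac{16}{13}$ ($J = \left(-32\right) \frac{1}{26} = - \frac{16}{13} \approx -1.2308$)
$X = 841$ ($X = 29^{2} = 841$)
$J X = \left(- \frac{16}{13}\right) 841 = - \frac{13456}{13}$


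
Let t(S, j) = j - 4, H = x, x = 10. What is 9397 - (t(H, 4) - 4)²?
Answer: 9381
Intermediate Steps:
H = 10
t(S, j) = -4 + j
9397 - (t(H, 4) - 4)² = 9397 - ((-4 + 4) - 4)² = 9397 - (0 - 4)² = 9397 - 1*(-4)² = 9397 - 1*16 = 9397 - 16 = 9381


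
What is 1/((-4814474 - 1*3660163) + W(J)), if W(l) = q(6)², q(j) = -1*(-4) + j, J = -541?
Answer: -1/8474537 ≈ -1.1800e-7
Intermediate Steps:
q(j) = 4 + j
W(l) = 100 (W(l) = (4 + 6)² = 10² = 100)
1/((-4814474 - 1*3660163) + W(J)) = 1/((-4814474 - 1*3660163) + 100) = 1/((-4814474 - 3660163) + 100) = 1/(-8474637 + 100) = 1/(-8474537) = -1/8474537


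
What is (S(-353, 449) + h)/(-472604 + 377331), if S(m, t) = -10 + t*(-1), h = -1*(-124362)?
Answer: -123903/95273 ≈ -1.3005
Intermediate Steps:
h = 124362
S(m, t) = -10 - t
(S(-353, 449) + h)/(-472604 + 377331) = ((-10 - 1*449) + 124362)/(-472604 + 377331) = ((-10 - 449) + 124362)/(-95273) = (-459 + 124362)*(-1/95273) = 123903*(-1/95273) = -123903/95273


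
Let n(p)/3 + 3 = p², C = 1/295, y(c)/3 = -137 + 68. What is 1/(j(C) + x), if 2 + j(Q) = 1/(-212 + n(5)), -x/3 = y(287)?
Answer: 146/90373 ≈ 0.0016155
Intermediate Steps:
y(c) = -207 (y(c) = 3*(-137 + 68) = 3*(-69) = -207)
C = 1/295 ≈ 0.0033898
x = 621 (x = -3*(-207) = 621)
n(p) = -9 + 3*p²
j(Q) = -293/146 (j(Q) = -2 + 1/(-212 + (-9 + 3*5²)) = -2 + 1/(-212 + (-9 + 3*25)) = -2 + 1/(-212 + (-9 + 75)) = -2 + 1/(-212 + 66) = -2 + 1/(-146) = -2 - 1/146 = -293/146)
1/(j(C) + x) = 1/(-293/146 + 621) = 1/(90373/146) = 146/90373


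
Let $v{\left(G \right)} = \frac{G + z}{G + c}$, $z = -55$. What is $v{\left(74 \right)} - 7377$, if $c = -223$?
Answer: $- \frac{1099192}{149} \approx -7377.1$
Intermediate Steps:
$v{\left(G \right)} = \frac{-55 + G}{-223 + G}$ ($v{\left(G \right)} = \frac{G - 55}{G - 223} = \frac{-55 + G}{-223 + G}$)
$v{\left(74 \right)} - 7377 = \frac{-55 + 74}{-223 + 74} - 7377 = \frac{1}{-149} \cdot 19 - 7377 = \left(- \frac{1}{149}\right) 19 - 7377 = - \frac{19}{149} - 7377 = - \frac{1099192}{149}$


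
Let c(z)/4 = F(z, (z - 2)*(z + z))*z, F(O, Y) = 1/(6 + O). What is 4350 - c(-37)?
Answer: 134702/31 ≈ 4345.2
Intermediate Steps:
c(z) = 4*z/(6 + z) (c(z) = 4*(z/(6 + z)) = 4*z/(6 + z))
4350 - c(-37) = 4350 - 4*(-37)/(6 - 37) = 4350 - 4*(-37)/(-31) = 4350 - 4*(-37)*(-1)/31 = 4350 - 1*148/31 = 4350 - 148/31 = 134702/31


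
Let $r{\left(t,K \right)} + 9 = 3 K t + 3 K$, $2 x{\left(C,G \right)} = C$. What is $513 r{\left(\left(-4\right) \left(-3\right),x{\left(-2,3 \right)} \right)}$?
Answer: $-24624$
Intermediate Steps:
$x{\left(C,G \right)} = \frac{C}{2}$
$r{\left(t,K \right)} = -9 + 3 K + 3 K t$ ($r{\left(t,K \right)} = -9 + \left(3 K t + 3 K\right) = -9 + \left(3 K + 3 K t\right) = -9 + 3 K + 3 K t$)
$513 r{\left(\left(-4\right) \left(-3\right),x{\left(-2,3 \right)} \right)} = 513 \left(-9 + 3 \cdot \frac{1}{2} \left(-2\right) + 3 \cdot \frac{1}{2} \left(-2\right) \left(\left(-4\right) \left(-3\right)\right)\right) = 513 \left(-9 + 3 \left(-1\right) + 3 \left(-1\right) 12\right) = 513 \left(-9 - 3 - 36\right) = 513 \left(-48\right) = -24624$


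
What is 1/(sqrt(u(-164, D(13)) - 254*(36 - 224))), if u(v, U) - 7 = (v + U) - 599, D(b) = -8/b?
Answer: sqrt(1985555)/305470 ≈ 0.0046129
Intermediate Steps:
u(v, U) = -592 + U + v (u(v, U) = 7 + ((v + U) - 599) = 7 + ((U + v) - 599) = 7 + (-599 + U + v) = -592 + U + v)
1/(sqrt(u(-164, D(13)) - 254*(36 - 224))) = 1/(sqrt((-592 - 8/13 - 164) - 254*(36 - 224))) = 1/(sqrt((-592 - 8*1/13 - 164) - 254*(-188))) = 1/(sqrt((-592 - 8/13 - 164) + 47752)) = 1/(sqrt(-9836/13 + 47752)) = 1/(sqrt(610940/13)) = 1/(2*sqrt(1985555)/13) = sqrt(1985555)/305470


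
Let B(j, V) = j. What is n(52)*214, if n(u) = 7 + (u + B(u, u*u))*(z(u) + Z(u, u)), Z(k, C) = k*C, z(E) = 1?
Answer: 60203978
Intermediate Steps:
Z(k, C) = C*k
n(u) = 7 + 2*u*(1 + u²) (n(u) = 7 + (u + u)*(1 + u*u) = 7 + (2*u)*(1 + u²) = 7 + 2*u*(1 + u²))
n(52)*214 = (7 + 2*52 + 2*52³)*214 = (7 + 104 + 2*140608)*214 = (7 + 104 + 281216)*214 = 281327*214 = 60203978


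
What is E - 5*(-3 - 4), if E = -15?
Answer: 20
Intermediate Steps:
E - 5*(-3 - 4) = -15 - 5*(-3 - 4) = -15 - 5*(-7) = -15 + 35 = 20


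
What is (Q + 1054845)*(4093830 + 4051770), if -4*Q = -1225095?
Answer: 11087128890000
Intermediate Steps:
Q = 1225095/4 (Q = -1/4*(-1225095) = 1225095/4 ≈ 3.0627e+5)
(Q + 1054845)*(4093830 + 4051770) = (1225095/4 + 1054845)*(4093830 + 4051770) = (5444475/4)*8145600 = 11087128890000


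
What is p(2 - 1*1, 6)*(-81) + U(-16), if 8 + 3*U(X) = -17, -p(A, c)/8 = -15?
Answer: -29185/3 ≈ -9728.3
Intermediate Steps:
p(A, c) = 120 (p(A, c) = -8*(-15) = 120)
U(X) = -25/3 (U(X) = -8/3 + (1/3)*(-17) = -8/3 - 17/3 = -25/3)
p(2 - 1*1, 6)*(-81) + U(-16) = 120*(-81) - 25/3 = -9720 - 25/3 = -29185/3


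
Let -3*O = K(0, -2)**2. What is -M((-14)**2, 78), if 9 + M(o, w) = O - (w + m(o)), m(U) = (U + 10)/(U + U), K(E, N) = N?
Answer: 52249/588 ≈ 88.859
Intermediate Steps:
m(U) = (10 + U)/(2*U) (m(U) = (10 + U)/((2*U)) = (10 + U)*(1/(2*U)) = (10 + U)/(2*U))
O = -4/3 (O = -1/3*(-2)**2 = -1/3*4 = -4/3 ≈ -1.3333)
M(o, w) = -31/3 - w - (10 + o)/(2*o) (M(o, w) = -9 + (-4/3 - (w + (10 + o)/(2*o))) = -9 + (-4/3 + (-w - (10 + o)/(2*o))) = -9 + (-4/3 - w - (10 + o)/(2*o)) = -31/3 - w - (10 + o)/(2*o))
-M((-14)**2, 78) = -(-65/6 - 1*78 - 5/((-14)**2)) = -(-65/6 - 78 - 5/196) = -1*(-52249/588) = 52249/588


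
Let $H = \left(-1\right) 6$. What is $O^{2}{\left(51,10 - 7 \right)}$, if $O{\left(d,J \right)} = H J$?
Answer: $324$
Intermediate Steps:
$H = -6$
$O{\left(d,J \right)} = - 6 J$
$O^{2}{\left(51,10 - 7 \right)} = \left(- 6 \left(10 - 7\right)\right)^{2} = \left(\left(-6\right) 3\right)^{2} = \left(-18\right)^{2} = 324$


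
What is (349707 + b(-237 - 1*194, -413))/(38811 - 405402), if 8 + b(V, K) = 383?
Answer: -116694/122197 ≈ -0.95497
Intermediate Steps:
b(V, K) = 375 (b(V, K) = -8 + 383 = 375)
(349707 + b(-237 - 1*194, -413))/(38811 - 405402) = (349707 + 375)/(38811 - 405402) = 350082/(-366591) = 350082*(-1/366591) = -116694/122197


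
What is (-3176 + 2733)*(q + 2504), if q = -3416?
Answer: 404016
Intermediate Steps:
(-3176 + 2733)*(q + 2504) = (-3176 + 2733)*(-3416 + 2504) = -443*(-912) = 404016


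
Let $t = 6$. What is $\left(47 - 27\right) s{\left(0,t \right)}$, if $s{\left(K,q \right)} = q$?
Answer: $120$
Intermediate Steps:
$\left(47 - 27\right) s{\left(0,t \right)} = \left(47 - 27\right) 6 = 20 \cdot 6 = 120$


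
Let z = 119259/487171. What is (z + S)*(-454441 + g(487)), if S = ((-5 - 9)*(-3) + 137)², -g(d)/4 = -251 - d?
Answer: -7047547014187030/487171 ≈ -1.4466e+10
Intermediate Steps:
g(d) = 1004 + 4*d (g(d) = -4*(-251 - d) = 1004 + 4*d)
z = 119259/487171 (z = 119259*(1/487171) = 119259/487171 ≈ 0.24480)
S = 32041 (S = (-14*(-3) + 137)² = (42 + 137)² = 179² = 32041)
(z + S)*(-454441 + g(487)) = (119259/487171 + 32041)*(-454441 + (1004 + 4*487)) = 15609565270*(-454441 + (1004 + 1948))/487171 = 15609565270*(-454441 + 2952)/487171 = (15609565270/487171)*(-451489) = -7047547014187030/487171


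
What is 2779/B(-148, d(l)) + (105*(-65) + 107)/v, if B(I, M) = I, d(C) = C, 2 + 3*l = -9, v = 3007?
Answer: -9350717/445036 ≈ -21.011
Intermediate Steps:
l = -11/3 (l = -2/3 + (1/3)*(-9) = -2/3 - 3 = -11/3 ≈ -3.6667)
2779/B(-148, d(l)) + (105*(-65) + 107)/v = 2779/(-148) + (105*(-65) + 107)/3007 = 2779*(-1/148) + (-6825 + 107)*(1/3007) = -2779/148 - 6718*1/3007 = -2779/148 - 6718/3007 = -9350717/445036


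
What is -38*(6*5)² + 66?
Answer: -34134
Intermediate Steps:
-38*(6*5)² + 66 = -38*30² + 66 = -38*900 + 66 = -34200 + 66 = -34134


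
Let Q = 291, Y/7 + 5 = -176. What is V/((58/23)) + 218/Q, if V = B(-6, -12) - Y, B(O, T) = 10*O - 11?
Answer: 4008736/8439 ≈ 475.02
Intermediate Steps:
Y = -1267 (Y = -35 + 7*(-176) = -35 - 1232 = -1267)
B(O, T) = -11 + 10*O
V = 1196 (V = (-11 + 10*(-6)) - 1*(-1267) = (-11 - 60) + 1267 = -71 + 1267 = 1196)
V/((58/23)) + 218/Q = 1196/((58/23)) + 218/291 = 1196/((58*(1/23))) + 218*(1/291) = 1196/(58/23) + 218/291 = 1196*(23/58) + 218/291 = 13754/29 + 218/291 = 4008736/8439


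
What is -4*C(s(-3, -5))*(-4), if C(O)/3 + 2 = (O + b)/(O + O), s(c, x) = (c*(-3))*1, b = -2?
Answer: -232/3 ≈ -77.333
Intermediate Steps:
s(c, x) = -3*c (s(c, x) = -3*c*1 = -3*c)
C(O) = -6 + 3*(-2 + O)/(2*O) (C(O) = -6 + 3*((O - 2)/(O + O)) = -6 + 3*((-2 + O)/((2*O))) = -6 + 3*((-2 + O)*(1/(2*O))) = -6 + 3*((-2 + O)/(2*O)) = -6 + 3*(-2 + O)/(2*O))
-4*C(s(-3, -5))*(-4) = -4*(-9/2 - 3/((-3*(-3))))*(-4) = -4*(-9/2 - 3/9)*(-4) = -4*(-9/2 - 3*1/9)*(-4) = -4*(-9/2 - 1/3)*(-4) = -4*(-29/6)*(-4) = (58/3)*(-4) = -232/3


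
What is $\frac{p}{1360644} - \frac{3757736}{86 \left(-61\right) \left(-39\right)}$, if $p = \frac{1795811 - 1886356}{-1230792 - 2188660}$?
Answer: $- \frac{971303117301339391}{52883648609617904} \approx -18.367$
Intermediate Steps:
$p = \frac{90545}{3419452}$ ($p = - \frac{90545}{-3419452} = \left(-90545\right) \left(- \frac{1}{3419452}\right) = \frac{90545}{3419452} \approx 0.026479$)
$\frac{p}{1360644} - \frac{3757736}{86 \left(-61\right) \left(-39\right)} = \frac{90545}{3419452 \cdot 1360644} - \frac{3757736}{86 \left(-61\right) \left(-39\right)} = \frac{90545}{3419452} \cdot \frac{1}{1360644} - \frac{3757736}{\left(-5246\right) \left(-39\right)} = \frac{90545}{4652656847088} - \frac{3757736}{204594} = \frac{90545}{4652656847088} - \frac{1878868}{102297} = - \frac{971303117301339391}{52883648609617904}$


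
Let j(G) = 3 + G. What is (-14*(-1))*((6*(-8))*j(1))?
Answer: -2688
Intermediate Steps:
(-14*(-1))*((6*(-8))*j(1)) = (-14*(-1))*((6*(-8))*(3 + 1)) = 14*(-48*4) = 14*(-192) = -2688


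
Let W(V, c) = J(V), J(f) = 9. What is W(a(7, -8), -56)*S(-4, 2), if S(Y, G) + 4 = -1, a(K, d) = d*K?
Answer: -45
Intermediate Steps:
a(K, d) = K*d
S(Y, G) = -5 (S(Y, G) = -4 - 1 = -5)
W(V, c) = 9
W(a(7, -8), -56)*S(-4, 2) = 9*(-5) = -45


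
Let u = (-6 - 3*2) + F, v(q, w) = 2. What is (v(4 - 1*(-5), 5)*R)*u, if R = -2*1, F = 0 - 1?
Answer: 52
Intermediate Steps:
F = -1
u = -13 (u = (-6 - 3*2) - 1 = (-6 - 6) - 1 = -12 - 1 = -13)
R = -2
(v(4 - 1*(-5), 5)*R)*u = (2*(-2))*(-13) = -4*(-13) = 52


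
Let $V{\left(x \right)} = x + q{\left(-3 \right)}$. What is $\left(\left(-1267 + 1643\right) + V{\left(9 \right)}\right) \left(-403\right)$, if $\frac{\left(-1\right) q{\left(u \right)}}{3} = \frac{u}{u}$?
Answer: $-153946$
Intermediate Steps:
$q{\left(u \right)} = -3$ ($q{\left(u \right)} = - 3 \frac{u}{u} = \left(-3\right) 1 = -3$)
$V{\left(x \right)} = -3 + x$ ($V{\left(x \right)} = x - 3 = -3 + x$)
$\left(\left(-1267 + 1643\right) + V{\left(9 \right)}\right) \left(-403\right) = \left(\left(-1267 + 1643\right) + \left(-3 + 9\right)\right) \left(-403\right) = \left(376 + 6\right) \left(-403\right) = 382 \left(-403\right) = -153946$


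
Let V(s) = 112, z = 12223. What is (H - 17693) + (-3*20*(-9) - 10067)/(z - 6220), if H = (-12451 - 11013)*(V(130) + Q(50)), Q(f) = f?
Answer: -22924632110/6003 ≈ -3.8189e+6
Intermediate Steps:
H = -3801168 (H = (-12451 - 11013)*(112 + 50) = -23464*162 = -3801168)
(H - 17693) + (-3*20*(-9) - 10067)/(z - 6220) = (-3801168 - 17693) + (-3*20*(-9) - 10067)/(12223 - 6220) = -3818861 + (-60*(-9) - 10067)/6003 = -3818861 + (540 - 10067)*(1/6003) = -3818861 - 9527*1/6003 = -3818861 - 9527/6003 = -22924632110/6003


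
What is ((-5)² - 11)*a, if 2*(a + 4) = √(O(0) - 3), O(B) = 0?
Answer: -56 + 7*I*√3 ≈ -56.0 + 12.124*I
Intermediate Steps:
a = -4 + I*√3/2 (a = -4 + √(0 - 3)/2 = -4 + √(-3)/2 = -4 + (I*√3)/2 = -4 + I*√3/2 ≈ -4.0 + 0.86602*I)
((-5)² - 11)*a = ((-5)² - 11)*(-4 + I*√3/2) = (25 - 11)*(-4 + I*√3/2) = 14*(-4 + I*√3/2) = -56 + 7*I*√3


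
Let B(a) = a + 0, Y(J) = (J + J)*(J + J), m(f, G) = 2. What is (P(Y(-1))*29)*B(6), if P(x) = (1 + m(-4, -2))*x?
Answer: 2088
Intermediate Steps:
Y(J) = 4*J² (Y(J) = (2*J)*(2*J) = 4*J²)
P(x) = 3*x (P(x) = (1 + 2)*x = 3*x)
B(a) = a
(P(Y(-1))*29)*B(6) = ((3*(4*(-1)²))*29)*6 = ((3*(4*1))*29)*6 = ((3*4)*29)*6 = (12*29)*6 = 348*6 = 2088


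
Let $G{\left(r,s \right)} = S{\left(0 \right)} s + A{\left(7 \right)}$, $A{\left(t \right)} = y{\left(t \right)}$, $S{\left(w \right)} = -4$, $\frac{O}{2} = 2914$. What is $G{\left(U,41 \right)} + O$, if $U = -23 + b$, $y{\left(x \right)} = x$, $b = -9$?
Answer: $5671$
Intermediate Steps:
$O = 5828$ ($O = 2 \cdot 2914 = 5828$)
$U = -32$ ($U = -23 - 9 = -32$)
$A{\left(t \right)} = t$
$G{\left(r,s \right)} = 7 - 4 s$ ($G{\left(r,s \right)} = - 4 s + 7 = 7 - 4 s$)
$G{\left(U,41 \right)} + O = \left(7 - 164\right) + 5828 = -157 + 5828 = 5671$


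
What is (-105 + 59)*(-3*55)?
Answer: 7590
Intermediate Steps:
(-105 + 59)*(-3*55) = -46*(-165) = 7590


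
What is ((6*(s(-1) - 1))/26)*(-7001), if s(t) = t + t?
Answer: 63009/13 ≈ 4846.8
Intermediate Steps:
s(t) = 2*t
((6*(s(-1) - 1))/26)*(-7001) = ((6*(2*(-1) - 1))/26)*(-7001) = ((6*(-2 - 1))*(1/26))*(-7001) = ((6*(-3))*(1/26))*(-7001) = -18*1/26*(-7001) = -9/13*(-7001) = 63009/13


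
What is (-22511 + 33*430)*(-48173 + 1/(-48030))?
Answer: 19252707018311/48030 ≈ 4.0085e+8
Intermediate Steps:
(-22511 + 33*430)*(-48173 + 1/(-48030)) = (-22511 + 14190)*(-48173 - 1/48030) = -8321*(-2313749191/48030) = 19252707018311/48030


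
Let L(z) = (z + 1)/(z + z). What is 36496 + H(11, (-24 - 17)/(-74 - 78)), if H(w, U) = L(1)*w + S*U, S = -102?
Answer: 2772441/76 ≈ 36480.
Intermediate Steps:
L(z) = (1 + z)/(2*z) (L(z) = (1 + z)/((2*z)) = (1 + z)*(1/(2*z)) = (1 + z)/(2*z))
H(w, U) = w - 102*U (H(w, U) = ((½)*(1 + 1)/1)*w - 102*U = ((½)*1*2)*w - 102*U = 1*w - 102*U = w - 102*U)
36496 + H(11, (-24 - 17)/(-74 - 78)) = 36496 + (11 - 102*(-24 - 17)/(-74 - 78)) = 36496 + (11 - (-4182)/(-152)) = 36496 + (11 - (-4182)*(-1)/152) = 36496 + (11 - 102*41/152) = 36496 + (11 - 2091/76) = 36496 - 1255/76 = 2772441/76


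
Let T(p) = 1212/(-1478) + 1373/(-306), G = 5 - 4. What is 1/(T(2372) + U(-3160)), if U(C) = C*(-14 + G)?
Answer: 226134/9288384637 ≈ 2.4346e-5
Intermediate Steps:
G = 1
U(C) = -13*C (U(C) = C*(-14 + 1) = C*(-13) = -13*C)
T(p) = -1200083/226134 (T(p) = 1212*(-1/1478) + 1373*(-1/306) = -606/739 - 1373/306 = -1200083/226134)
1/(T(2372) + U(-3160)) = 1/(-1200083/226134 - 13*(-3160)) = 1/(-1200083/226134 + 41080) = 1/(9288384637/226134) = 226134/9288384637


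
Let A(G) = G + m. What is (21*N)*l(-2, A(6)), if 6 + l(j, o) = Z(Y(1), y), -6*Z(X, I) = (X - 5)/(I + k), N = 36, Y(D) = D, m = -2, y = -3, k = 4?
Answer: -4032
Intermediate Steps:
A(G) = -2 + G (A(G) = G - 2 = -2 + G)
Z(X, I) = -(-5 + X)/(6*(4 + I)) (Z(X, I) = -(X - 5)/(6*(I + 4)) = -(-5 + X)/(6*(4 + I)))
l(j, o) = -16/3 (l(j, o) = -6 + (5 - 1*1)/(6*(4 - 3)) = -6 + (⅙)*(5 - 1)/1 = -6 + (⅙)*1*4 = -6 + ⅔ = -16/3)
(21*N)*l(-2, A(6)) = (21*36)*(-16/3) = 756*(-16/3) = -4032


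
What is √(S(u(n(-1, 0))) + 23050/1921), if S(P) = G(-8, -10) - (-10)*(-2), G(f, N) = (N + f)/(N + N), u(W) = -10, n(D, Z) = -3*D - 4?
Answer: I*√2620455310/19210 ≈ 2.6648*I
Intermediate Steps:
n(D, Z) = -4 - 3*D
G(f, N) = (N + f)/(2*N) (G(f, N) = (N + f)/((2*N)) = (N + f)*(1/(2*N)) = (N + f)/(2*N))
S(P) = -191/10 (S(P) = (½)*(-10 - 8)/(-10) - (-10)*(-2) = (½)*(-⅒)*(-18) - 1*20 = 9/10 - 20 = -191/10)
√(S(u(n(-1, 0))) + 23050/1921) = √(-191/10 + 23050/1921) = √(-136411/19210) = I*√2620455310/19210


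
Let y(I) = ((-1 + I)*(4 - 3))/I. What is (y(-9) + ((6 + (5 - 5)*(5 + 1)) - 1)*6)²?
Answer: 78400/81 ≈ 967.90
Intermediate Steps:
y(I) = (-1 + I)/I (y(I) = ((-1 + I)*1)/I = (-1 + I)/I)
(y(-9) + ((6 + (5 - 5)*(5 + 1)) - 1)*6)² = ((-1 - 9)/(-9) + ((6 + (5 - 5)*(5 + 1)) - 1)*6)² = (-⅑*(-10) + ((6 + 0*6) - 1)*6)² = (10/9 + ((6 + 0) - 1)*6)² = (10/9 + (6 - 1)*6)² = (10/9 + 5*6)² = (10/9 + 30)² = (280/9)² = 78400/81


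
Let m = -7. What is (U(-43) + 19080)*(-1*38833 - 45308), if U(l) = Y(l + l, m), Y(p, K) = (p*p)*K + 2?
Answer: 2750569290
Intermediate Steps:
Y(p, K) = 2 + K*p**2 (Y(p, K) = p**2*K + 2 = K*p**2 + 2 = 2 + K*p**2)
U(l) = 2 - 28*l**2 (U(l) = 2 - 7*(l + l)**2 = 2 - 7*4*l**2 = 2 - 28*l**2)
(U(-43) + 19080)*(-1*38833 - 45308) = ((2 - 28*(-43)**2) + 19080)*(-1*38833 - 45308) = ((2 - 28*1849) + 19080)*(-38833 - 45308) = ((2 - 51772) + 19080)*(-84141) = (-51770 + 19080)*(-84141) = -32690*(-84141) = 2750569290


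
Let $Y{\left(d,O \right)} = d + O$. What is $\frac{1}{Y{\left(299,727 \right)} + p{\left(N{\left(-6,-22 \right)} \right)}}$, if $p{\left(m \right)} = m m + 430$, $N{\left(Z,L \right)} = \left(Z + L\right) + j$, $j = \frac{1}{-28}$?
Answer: $\frac{784}{1757729} \approx 0.00044603$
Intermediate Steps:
$j = - \frac{1}{28} \approx -0.035714$
$N{\left(Z,L \right)} = - \frac{1}{28} + L + Z$ ($N{\left(Z,L \right)} = \left(Z + L\right) - \frac{1}{28} = \left(L + Z\right) - \frac{1}{28} = - \frac{1}{28} + L + Z$)
$p{\left(m \right)} = 430 + m^{2}$ ($p{\left(m \right)} = m^{2} + 430 = 430 + m^{2}$)
$Y{\left(d,O \right)} = O + d$
$\frac{1}{Y{\left(299,727 \right)} + p{\left(N{\left(-6,-22 \right)} \right)}} = \frac{1}{\left(727 + 299\right) + \left(430 + \left(- \frac{1}{28} - 22 - 6\right)^{2}\right)} = \frac{1}{1026 + \left(430 + \left(- \frac{785}{28}\right)^{2}\right)} = \frac{1}{1026 + \left(430 + \frac{616225}{784}\right)} = \frac{1}{1026 + \frac{953345}{784}} = \frac{1}{\frac{1757729}{784}} = \frac{784}{1757729}$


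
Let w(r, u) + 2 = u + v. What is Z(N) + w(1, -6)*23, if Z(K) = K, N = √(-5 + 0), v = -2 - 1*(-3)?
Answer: -161 + I*√5 ≈ -161.0 + 2.2361*I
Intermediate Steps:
v = 1 (v = -2 + 3 = 1)
N = I*√5 (N = √(-5) = I*√5 ≈ 2.2361*I)
w(r, u) = -1 + u (w(r, u) = -2 + (u + 1) = -2 + (1 + u) = -1 + u)
Z(N) + w(1, -6)*23 = I*√5 + (-1 - 6)*23 = I*√5 - 7*23 = I*√5 - 161 = -161 + I*√5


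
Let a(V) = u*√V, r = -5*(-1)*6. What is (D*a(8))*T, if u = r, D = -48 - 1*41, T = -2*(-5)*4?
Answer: -213600*√2 ≈ -3.0208e+5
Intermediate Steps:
T = 40 (T = 10*4 = 40)
D = -89 (D = -48 - 41 = -89)
r = 30 (r = 5*6 = 30)
u = 30
a(V) = 30*√V
(D*a(8))*T = -2670*√8*40 = -2670*2*√2*40 = -5340*√2*40 = -213600*√2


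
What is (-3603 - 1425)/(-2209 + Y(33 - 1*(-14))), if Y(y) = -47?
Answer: 419/188 ≈ 2.2287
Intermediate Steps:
(-3603 - 1425)/(-2209 + Y(33 - 1*(-14))) = (-3603 - 1425)/(-2209 - 47) = -5028/(-2256) = -5028*(-1/2256) = 419/188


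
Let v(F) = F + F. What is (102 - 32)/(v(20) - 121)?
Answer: -70/81 ≈ -0.86420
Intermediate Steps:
v(F) = 2*F
(102 - 32)/(v(20) - 121) = (102 - 32)/(2*20 - 121) = 70/(40 - 121) = 70/(-81) = 70*(-1/81) = -70/81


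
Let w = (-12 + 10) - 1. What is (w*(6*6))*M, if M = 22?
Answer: -2376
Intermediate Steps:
w = -3 (w = -2 - 1 = -3)
(w*(6*6))*M = -18*6*22 = -3*36*22 = -108*22 = -2376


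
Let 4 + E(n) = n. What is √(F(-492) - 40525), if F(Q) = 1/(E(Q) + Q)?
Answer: I*√9889559147/494 ≈ 201.31*I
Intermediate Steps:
E(n) = -4 + n
F(Q) = 1/(-4 + 2*Q) (F(Q) = 1/((-4 + Q) + Q) = 1/(-4 + 2*Q))
√(F(-492) - 40525) = √(1/(2*(-2 - 492)) - 40525) = √((½)/(-494) - 40525) = √((½)*(-1/494) - 40525) = √(-1/988 - 40525) = √(-40038701/988) = I*√9889559147/494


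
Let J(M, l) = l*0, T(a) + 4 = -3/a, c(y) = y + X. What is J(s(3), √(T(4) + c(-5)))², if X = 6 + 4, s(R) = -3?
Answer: 0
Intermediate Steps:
X = 10
c(y) = 10 + y (c(y) = y + 10 = 10 + y)
T(a) = -4 - 3/a
J(M, l) = 0
J(s(3), √(T(4) + c(-5)))² = 0² = 0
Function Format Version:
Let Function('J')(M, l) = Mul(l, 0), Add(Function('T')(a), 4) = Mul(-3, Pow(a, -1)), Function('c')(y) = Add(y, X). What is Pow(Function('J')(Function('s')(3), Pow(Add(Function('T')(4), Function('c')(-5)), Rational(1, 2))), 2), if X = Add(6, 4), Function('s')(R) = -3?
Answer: 0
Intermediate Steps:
X = 10
Function('c')(y) = Add(10, y) (Function('c')(y) = Add(y, 10) = Add(10, y))
Function('T')(a) = Add(-4, Mul(-3, Pow(a, -1)))
Function('J')(M, l) = 0
Pow(Function('J')(Function('s')(3), Pow(Add(Function('T')(4), Function('c')(-5)), Rational(1, 2))), 2) = Pow(0, 2) = 0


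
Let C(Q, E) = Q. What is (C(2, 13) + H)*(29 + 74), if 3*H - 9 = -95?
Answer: -8240/3 ≈ -2746.7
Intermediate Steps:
H = -86/3 (H = 3 + (⅓)*(-95) = 3 - 95/3 = -86/3 ≈ -28.667)
(C(2, 13) + H)*(29 + 74) = (2 - 86/3)*(29 + 74) = -80/3*103 = -8240/3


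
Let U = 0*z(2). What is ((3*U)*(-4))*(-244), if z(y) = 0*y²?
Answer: 0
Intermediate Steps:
z(y) = 0
U = 0 (U = 0*0 = 0)
((3*U)*(-4))*(-244) = ((3*0)*(-4))*(-244) = (0*(-4))*(-244) = 0*(-244) = 0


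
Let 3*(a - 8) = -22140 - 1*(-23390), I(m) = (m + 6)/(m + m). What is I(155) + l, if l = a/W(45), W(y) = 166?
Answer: 237559/77190 ≈ 3.0776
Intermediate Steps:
I(m) = (6 + m)/(2*m) (I(m) = (6 + m)/((2*m)) = (6 + m)*(1/(2*m)) = (6 + m)/(2*m))
a = 1274/3 (a = 8 + (-22140 - 1*(-23390))/3 = 8 + (-22140 + 23390)/3 = 8 + (⅓)*1250 = 8 + 1250/3 = 1274/3 ≈ 424.67)
l = 637/249 (l = (1274/3)/166 = (1274/3)*(1/166) = 637/249 ≈ 2.5582)
I(155) + l = (½)*(6 + 155)/155 + 637/249 = (½)*(1/155)*161 + 637/249 = 161/310 + 637/249 = 237559/77190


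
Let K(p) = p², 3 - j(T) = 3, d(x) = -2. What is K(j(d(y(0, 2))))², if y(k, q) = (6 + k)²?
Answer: 0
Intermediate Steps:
j(T) = 0 (j(T) = 3 - 1*3 = 3 - 3 = 0)
K(j(d(y(0, 2))))² = (0²)² = 0² = 0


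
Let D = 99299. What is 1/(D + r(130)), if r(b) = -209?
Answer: 1/99090 ≈ 1.0092e-5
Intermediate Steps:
1/(D + r(130)) = 1/(99299 - 209) = 1/99090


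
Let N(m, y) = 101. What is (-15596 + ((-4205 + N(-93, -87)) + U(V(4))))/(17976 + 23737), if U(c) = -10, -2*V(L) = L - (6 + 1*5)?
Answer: -19710/41713 ≈ -0.47251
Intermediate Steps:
V(L) = 11/2 - L/2 (V(L) = -(L - (6 + 1*5))/2 = -(L - (6 + 5))/2 = -(L - 1*11)/2 = -(L - 11)/2 = -(-11 + L)/2 = 11/2 - L/2)
(-15596 + ((-4205 + N(-93, -87)) + U(V(4))))/(17976 + 23737) = (-15596 + ((-4205 + 101) - 10))/(17976 + 23737) = (-15596 + (-4104 - 10))/41713 = (-15596 - 4114)*(1/41713) = -19710*1/41713 = -19710/41713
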